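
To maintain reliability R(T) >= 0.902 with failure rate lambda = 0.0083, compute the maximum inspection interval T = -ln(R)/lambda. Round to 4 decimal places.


R_target = 0.902
lambda = 0.0083
-ln(0.902) = 0.1031
T = 0.1031 / 0.0083
T = 12.4266

12.4266


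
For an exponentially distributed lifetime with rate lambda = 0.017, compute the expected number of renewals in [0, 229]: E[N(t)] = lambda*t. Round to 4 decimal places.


lambda = 0.017
t = 229
E[N(t)] = lambda * t
E[N(t)] = 0.017 * 229
E[N(t)] = 3.893

3.893


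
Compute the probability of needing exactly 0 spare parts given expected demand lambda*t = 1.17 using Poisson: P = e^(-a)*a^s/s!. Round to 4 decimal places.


a = 1.17, s = 0
e^(-a) = e^(-1.17) = 0.3104
a^s = 1.17^0 = 1.0
s! = 1
P = 0.3104 * 1.0 / 1
P = 0.3104

0.3104


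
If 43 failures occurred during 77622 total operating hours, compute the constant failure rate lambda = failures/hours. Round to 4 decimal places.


failures = 43
total_hours = 77622
lambda = 43 / 77622
lambda = 0.0006

0.0006


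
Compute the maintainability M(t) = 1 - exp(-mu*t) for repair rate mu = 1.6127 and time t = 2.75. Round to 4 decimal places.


mu = 1.6127, t = 2.75
mu * t = 1.6127 * 2.75 = 4.4349
exp(-4.4349) = 0.0119
M(t) = 1 - 0.0119
M(t) = 0.9881

0.9881


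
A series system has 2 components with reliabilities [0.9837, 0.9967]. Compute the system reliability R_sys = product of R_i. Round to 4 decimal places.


Components: [0.9837, 0.9967]
After component 1 (R=0.9837): product = 0.9837
After component 2 (R=0.9967): product = 0.9805
R_sys = 0.9805

0.9805


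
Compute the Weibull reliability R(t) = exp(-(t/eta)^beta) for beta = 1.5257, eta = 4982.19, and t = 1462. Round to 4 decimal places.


beta = 1.5257, eta = 4982.19, t = 1462
t/eta = 1462 / 4982.19 = 0.2934
(t/eta)^beta = 0.2934^1.5257 = 0.154
R(t) = exp(-0.154)
R(t) = 0.8572

0.8572


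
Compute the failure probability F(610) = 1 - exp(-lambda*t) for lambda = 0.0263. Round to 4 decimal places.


lambda = 0.0263, t = 610
lambda * t = 16.043
exp(-16.043) = 0.0
F(t) = 1 - 0.0
F(t) = 1.0

1.0


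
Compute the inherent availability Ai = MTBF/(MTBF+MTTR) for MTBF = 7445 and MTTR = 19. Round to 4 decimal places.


MTBF = 7445
MTTR = 19
MTBF + MTTR = 7464
Ai = 7445 / 7464
Ai = 0.9975

0.9975


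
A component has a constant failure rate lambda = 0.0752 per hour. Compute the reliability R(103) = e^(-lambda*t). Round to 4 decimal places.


lambda = 0.0752
t = 103
lambda * t = 7.7456
R(t) = e^(-7.7456)
R(t) = 0.0004

0.0004


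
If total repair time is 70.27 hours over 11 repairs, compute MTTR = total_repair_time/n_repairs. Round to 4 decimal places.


total_repair_time = 70.27
n_repairs = 11
MTTR = 70.27 / 11
MTTR = 6.3882

6.3882


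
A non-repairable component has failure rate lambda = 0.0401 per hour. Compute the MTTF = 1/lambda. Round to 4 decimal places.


lambda = 0.0401
MTTF = 1 / 0.0401
MTTF = 24.9377

24.9377


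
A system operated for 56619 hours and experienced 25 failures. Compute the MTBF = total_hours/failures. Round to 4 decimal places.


total_hours = 56619
failures = 25
MTBF = 56619 / 25
MTBF = 2264.76

2264.76


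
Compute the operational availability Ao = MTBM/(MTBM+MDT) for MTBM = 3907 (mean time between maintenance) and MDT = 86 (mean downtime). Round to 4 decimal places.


MTBM = 3907
MDT = 86
MTBM + MDT = 3993
Ao = 3907 / 3993
Ao = 0.9785

0.9785


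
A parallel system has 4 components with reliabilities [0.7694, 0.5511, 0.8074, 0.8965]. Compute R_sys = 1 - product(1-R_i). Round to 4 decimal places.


Components: [0.7694, 0.5511, 0.8074, 0.8965]
(1 - 0.7694) = 0.2306, running product = 0.2306
(1 - 0.5511) = 0.4489, running product = 0.1035
(1 - 0.8074) = 0.1926, running product = 0.0199
(1 - 0.8965) = 0.1035, running product = 0.0021
Product of (1-R_i) = 0.0021
R_sys = 1 - 0.0021 = 0.9979

0.9979


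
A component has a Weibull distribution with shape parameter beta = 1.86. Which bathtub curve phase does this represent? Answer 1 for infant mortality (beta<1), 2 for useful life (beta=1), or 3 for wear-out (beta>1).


beta = 1.86
Compare beta to 1:
beta < 1 => infant mortality (phase 1)
beta = 1 => useful life (phase 2)
beta > 1 => wear-out (phase 3)
Since beta = 1.86, this is wear-out (increasing failure rate)
Phase = 3

3


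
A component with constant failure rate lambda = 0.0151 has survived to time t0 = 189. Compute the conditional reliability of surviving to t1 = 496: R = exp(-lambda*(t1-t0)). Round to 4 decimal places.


lambda = 0.0151
t0 = 189, t1 = 496
t1 - t0 = 307
lambda * (t1-t0) = 0.0151 * 307 = 4.6357
R = exp(-4.6357)
R = 0.0097

0.0097


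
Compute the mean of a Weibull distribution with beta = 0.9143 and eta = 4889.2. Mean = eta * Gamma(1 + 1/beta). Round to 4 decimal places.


beta = 0.9143, eta = 4889.2
1/beta = 1.0937
1 + 1/beta = 2.0937
Gamma(2.0937) = 1.0433
Mean = 4889.2 * 1.0433
Mean = 5101.0006

5101.0006


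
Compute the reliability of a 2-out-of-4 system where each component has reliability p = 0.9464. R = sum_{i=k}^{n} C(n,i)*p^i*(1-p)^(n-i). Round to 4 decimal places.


k = 2, n = 4, p = 0.9464
i=2: C(4,2)=6 * 0.9464^2 * 0.0536^2 = 0.0154
i=3: C(4,3)=4 * 0.9464^3 * 0.0536^1 = 0.1817
i=4: C(4,4)=1 * 0.9464^4 * 0.0536^0 = 0.8022
R = sum of terms = 0.9994

0.9994


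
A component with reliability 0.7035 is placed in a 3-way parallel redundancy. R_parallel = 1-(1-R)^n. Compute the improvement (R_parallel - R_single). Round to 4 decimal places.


R_single = 0.7035, n = 3
1 - R_single = 0.2965
(1 - R_single)^n = 0.2965^3 = 0.0261
R_parallel = 1 - 0.0261 = 0.9739
Improvement = 0.9739 - 0.7035
Improvement = 0.2704

0.2704


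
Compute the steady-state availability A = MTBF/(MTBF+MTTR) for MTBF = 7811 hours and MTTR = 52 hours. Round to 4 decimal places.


MTBF = 7811
MTTR = 52
MTBF + MTTR = 7863
A = 7811 / 7863
A = 0.9934

0.9934


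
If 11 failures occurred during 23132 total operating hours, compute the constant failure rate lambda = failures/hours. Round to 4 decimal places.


failures = 11
total_hours = 23132
lambda = 11 / 23132
lambda = 0.0005

0.0005


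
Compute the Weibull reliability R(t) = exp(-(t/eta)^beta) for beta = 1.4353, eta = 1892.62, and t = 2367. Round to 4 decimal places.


beta = 1.4353, eta = 1892.62, t = 2367
t/eta = 2367 / 1892.62 = 1.2506
(t/eta)^beta = 1.2506^1.4353 = 1.3785
R(t) = exp(-1.3785)
R(t) = 0.2519

0.2519


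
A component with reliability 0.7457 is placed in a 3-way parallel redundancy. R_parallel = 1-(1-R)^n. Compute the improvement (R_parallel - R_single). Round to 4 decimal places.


R_single = 0.7457, n = 3
1 - R_single = 0.2543
(1 - R_single)^n = 0.2543^3 = 0.0164
R_parallel = 1 - 0.0164 = 0.9836
Improvement = 0.9836 - 0.7457
Improvement = 0.2379

0.2379


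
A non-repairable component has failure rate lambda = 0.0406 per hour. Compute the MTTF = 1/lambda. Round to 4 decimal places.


lambda = 0.0406
MTTF = 1 / 0.0406
MTTF = 24.6305

24.6305


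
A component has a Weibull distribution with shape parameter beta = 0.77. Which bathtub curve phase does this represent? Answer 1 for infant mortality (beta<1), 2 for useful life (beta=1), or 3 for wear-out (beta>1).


beta = 0.77
Compare beta to 1:
beta < 1 => infant mortality (phase 1)
beta = 1 => useful life (phase 2)
beta > 1 => wear-out (phase 3)
Since beta = 0.77, this is infant mortality (decreasing failure rate)
Phase = 1

1


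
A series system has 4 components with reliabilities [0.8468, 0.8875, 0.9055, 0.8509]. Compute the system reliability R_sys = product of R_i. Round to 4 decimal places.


Components: [0.8468, 0.8875, 0.9055, 0.8509]
After component 1 (R=0.8468): product = 0.8468
After component 2 (R=0.8875): product = 0.7515
After component 3 (R=0.9055): product = 0.6805
After component 4 (R=0.8509): product = 0.5791
R_sys = 0.5791

0.5791


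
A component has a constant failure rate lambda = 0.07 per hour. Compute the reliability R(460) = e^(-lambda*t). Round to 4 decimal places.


lambda = 0.07
t = 460
lambda * t = 32.2
R(t) = e^(-32.2)
R(t) = 0.0

0.0


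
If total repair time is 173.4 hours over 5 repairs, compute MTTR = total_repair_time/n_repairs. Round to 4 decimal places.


total_repair_time = 173.4
n_repairs = 5
MTTR = 173.4 / 5
MTTR = 34.68

34.68


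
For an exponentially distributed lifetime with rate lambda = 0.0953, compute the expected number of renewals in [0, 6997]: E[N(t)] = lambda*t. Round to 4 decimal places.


lambda = 0.0953
t = 6997
E[N(t)] = lambda * t
E[N(t)] = 0.0953 * 6997
E[N(t)] = 666.8141

666.8141


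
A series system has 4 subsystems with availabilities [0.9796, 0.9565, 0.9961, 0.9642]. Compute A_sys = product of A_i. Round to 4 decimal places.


Subsystems: [0.9796, 0.9565, 0.9961, 0.9642]
After subsystem 1 (A=0.9796): product = 0.9796
After subsystem 2 (A=0.9565): product = 0.937
After subsystem 3 (A=0.9961): product = 0.9333
After subsystem 4 (A=0.9642): product = 0.8999
A_sys = 0.8999

0.8999


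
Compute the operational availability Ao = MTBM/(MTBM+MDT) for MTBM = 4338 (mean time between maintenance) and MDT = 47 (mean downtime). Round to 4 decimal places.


MTBM = 4338
MDT = 47
MTBM + MDT = 4385
Ao = 4338 / 4385
Ao = 0.9893

0.9893


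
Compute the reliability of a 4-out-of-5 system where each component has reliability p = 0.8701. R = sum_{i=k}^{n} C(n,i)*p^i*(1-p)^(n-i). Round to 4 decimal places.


k = 4, n = 5, p = 0.8701
i=4: C(5,4)=5 * 0.8701^4 * 0.1299^1 = 0.3723
i=5: C(5,5)=1 * 0.8701^5 * 0.1299^0 = 0.4987
R = sum of terms = 0.871

0.871


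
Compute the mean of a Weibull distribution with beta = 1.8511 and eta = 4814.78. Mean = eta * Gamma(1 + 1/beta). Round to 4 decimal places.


beta = 1.8511, eta = 4814.78
1/beta = 0.5402
1 + 1/beta = 1.5402
Gamma(1.5402) = 0.8882
Mean = 4814.78 * 0.8882
Mean = 4276.4488

4276.4488


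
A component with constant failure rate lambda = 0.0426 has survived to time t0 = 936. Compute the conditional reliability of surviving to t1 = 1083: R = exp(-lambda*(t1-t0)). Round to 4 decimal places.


lambda = 0.0426
t0 = 936, t1 = 1083
t1 - t0 = 147
lambda * (t1-t0) = 0.0426 * 147 = 6.2622
R = exp(-6.2622)
R = 0.0019

0.0019


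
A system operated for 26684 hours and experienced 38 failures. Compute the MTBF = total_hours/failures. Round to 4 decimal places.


total_hours = 26684
failures = 38
MTBF = 26684 / 38
MTBF = 702.2105

702.2105


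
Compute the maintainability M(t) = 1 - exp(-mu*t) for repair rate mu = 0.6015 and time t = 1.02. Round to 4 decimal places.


mu = 0.6015, t = 1.02
mu * t = 0.6015 * 1.02 = 0.6135
exp(-0.6135) = 0.5414
M(t) = 1 - 0.5414
M(t) = 0.4586

0.4586


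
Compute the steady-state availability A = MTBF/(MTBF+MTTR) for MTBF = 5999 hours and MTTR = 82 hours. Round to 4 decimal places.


MTBF = 5999
MTTR = 82
MTBF + MTTR = 6081
A = 5999 / 6081
A = 0.9865

0.9865


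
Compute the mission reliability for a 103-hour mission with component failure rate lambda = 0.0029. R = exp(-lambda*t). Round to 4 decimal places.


lambda = 0.0029
mission_time = 103
lambda * t = 0.0029 * 103 = 0.2987
R = exp(-0.2987)
R = 0.7418

0.7418


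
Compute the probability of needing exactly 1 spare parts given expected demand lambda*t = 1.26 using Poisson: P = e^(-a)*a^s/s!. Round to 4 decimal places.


a = 1.26, s = 1
e^(-a) = e^(-1.26) = 0.2837
a^s = 1.26^1 = 1.26
s! = 1
P = 0.2837 * 1.26 / 1
P = 0.3574

0.3574


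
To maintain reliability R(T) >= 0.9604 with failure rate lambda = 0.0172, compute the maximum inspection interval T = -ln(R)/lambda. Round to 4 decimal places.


R_target = 0.9604
lambda = 0.0172
-ln(0.9604) = 0.0404
T = 0.0404 / 0.0172
T = 2.3492

2.3492


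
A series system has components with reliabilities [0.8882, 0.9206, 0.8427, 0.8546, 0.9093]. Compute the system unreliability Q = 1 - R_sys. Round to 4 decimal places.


Components: [0.8882, 0.9206, 0.8427, 0.8546, 0.9093]
After component 1: product = 0.8882
After component 2: product = 0.8177
After component 3: product = 0.6891
After component 4: product = 0.5889
After component 5: product = 0.5355
R_sys = 0.5355
Q = 1 - 0.5355 = 0.4645

0.4645


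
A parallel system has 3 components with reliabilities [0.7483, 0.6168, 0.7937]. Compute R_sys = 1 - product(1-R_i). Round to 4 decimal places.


Components: [0.7483, 0.6168, 0.7937]
(1 - 0.7483) = 0.2517, running product = 0.2517
(1 - 0.6168) = 0.3832, running product = 0.0965
(1 - 0.7937) = 0.2063, running product = 0.0199
Product of (1-R_i) = 0.0199
R_sys = 1 - 0.0199 = 0.9801

0.9801


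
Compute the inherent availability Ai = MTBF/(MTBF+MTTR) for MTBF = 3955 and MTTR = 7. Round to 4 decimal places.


MTBF = 3955
MTTR = 7
MTBF + MTTR = 3962
Ai = 3955 / 3962
Ai = 0.9982

0.9982


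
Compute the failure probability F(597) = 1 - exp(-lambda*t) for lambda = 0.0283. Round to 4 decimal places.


lambda = 0.0283, t = 597
lambda * t = 16.8951
exp(-16.8951) = 0.0
F(t) = 1 - 0.0
F(t) = 1.0

1.0


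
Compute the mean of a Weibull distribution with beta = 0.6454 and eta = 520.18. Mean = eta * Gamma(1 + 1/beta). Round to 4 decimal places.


beta = 0.6454, eta = 520.18
1/beta = 1.5494
1 + 1/beta = 2.5494
Gamma(2.5494) = 1.3772
Mean = 520.18 * 1.3772
Mean = 716.3771

716.3771


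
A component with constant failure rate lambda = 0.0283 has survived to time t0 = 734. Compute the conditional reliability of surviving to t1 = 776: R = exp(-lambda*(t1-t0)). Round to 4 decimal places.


lambda = 0.0283
t0 = 734, t1 = 776
t1 - t0 = 42
lambda * (t1-t0) = 0.0283 * 42 = 1.1886
R = exp(-1.1886)
R = 0.3046

0.3046


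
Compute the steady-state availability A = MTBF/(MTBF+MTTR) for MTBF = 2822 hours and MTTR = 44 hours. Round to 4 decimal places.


MTBF = 2822
MTTR = 44
MTBF + MTTR = 2866
A = 2822 / 2866
A = 0.9846

0.9846


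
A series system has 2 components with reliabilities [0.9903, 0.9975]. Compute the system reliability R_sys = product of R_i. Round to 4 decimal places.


Components: [0.9903, 0.9975]
After component 1 (R=0.9903): product = 0.9903
After component 2 (R=0.9975): product = 0.9878
R_sys = 0.9878

0.9878


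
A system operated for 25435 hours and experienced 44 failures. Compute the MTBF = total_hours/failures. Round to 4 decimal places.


total_hours = 25435
failures = 44
MTBF = 25435 / 44
MTBF = 578.0682

578.0682


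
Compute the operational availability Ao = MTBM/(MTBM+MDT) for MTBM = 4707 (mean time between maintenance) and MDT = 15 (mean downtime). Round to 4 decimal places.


MTBM = 4707
MDT = 15
MTBM + MDT = 4722
Ao = 4707 / 4722
Ao = 0.9968

0.9968


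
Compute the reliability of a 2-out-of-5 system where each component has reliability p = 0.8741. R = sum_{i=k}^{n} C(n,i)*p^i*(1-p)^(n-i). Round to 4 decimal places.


k = 2, n = 5, p = 0.8741
i=2: C(5,2)=10 * 0.8741^2 * 0.1259^3 = 0.0152
i=3: C(5,3)=10 * 0.8741^3 * 0.1259^2 = 0.1059
i=4: C(5,4)=5 * 0.8741^4 * 0.1259^1 = 0.3675
i=5: C(5,5)=1 * 0.8741^5 * 0.1259^0 = 0.5103
R = sum of terms = 0.9989

0.9989


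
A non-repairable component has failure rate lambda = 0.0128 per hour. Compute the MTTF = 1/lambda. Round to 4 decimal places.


lambda = 0.0128
MTTF = 1 / 0.0128
MTTF = 78.125

78.125


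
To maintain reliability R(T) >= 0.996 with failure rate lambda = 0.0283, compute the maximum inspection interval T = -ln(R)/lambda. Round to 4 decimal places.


R_target = 0.996
lambda = 0.0283
-ln(0.996) = 0.004
T = 0.004 / 0.0283
T = 0.1416

0.1416


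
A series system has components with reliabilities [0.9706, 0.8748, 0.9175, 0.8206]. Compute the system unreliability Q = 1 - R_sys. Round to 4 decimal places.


Components: [0.9706, 0.8748, 0.9175, 0.8206]
After component 1: product = 0.9706
After component 2: product = 0.8491
After component 3: product = 0.779
After component 4: product = 0.6393
R_sys = 0.6393
Q = 1 - 0.6393 = 0.3607

0.3607


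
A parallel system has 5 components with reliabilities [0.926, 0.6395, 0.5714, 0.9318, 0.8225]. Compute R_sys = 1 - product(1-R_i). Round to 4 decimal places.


Components: [0.926, 0.6395, 0.5714, 0.9318, 0.8225]
(1 - 0.926) = 0.074, running product = 0.074
(1 - 0.6395) = 0.3605, running product = 0.0267
(1 - 0.5714) = 0.4286, running product = 0.0114
(1 - 0.9318) = 0.0682, running product = 0.0008
(1 - 0.8225) = 0.1775, running product = 0.0001
Product of (1-R_i) = 0.0001
R_sys = 1 - 0.0001 = 0.9999

0.9999


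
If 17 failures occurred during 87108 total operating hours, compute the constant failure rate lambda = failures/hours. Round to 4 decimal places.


failures = 17
total_hours = 87108
lambda = 17 / 87108
lambda = 0.0002

0.0002


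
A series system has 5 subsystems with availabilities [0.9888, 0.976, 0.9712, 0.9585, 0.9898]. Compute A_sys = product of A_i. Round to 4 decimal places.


Subsystems: [0.9888, 0.976, 0.9712, 0.9585, 0.9898]
After subsystem 1 (A=0.9888): product = 0.9888
After subsystem 2 (A=0.976): product = 0.9651
After subsystem 3 (A=0.9712): product = 0.9373
After subsystem 4 (A=0.9585): product = 0.8984
After subsystem 5 (A=0.9898): product = 0.8892
A_sys = 0.8892

0.8892


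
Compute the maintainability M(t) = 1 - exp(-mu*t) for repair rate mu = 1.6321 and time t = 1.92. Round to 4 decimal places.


mu = 1.6321, t = 1.92
mu * t = 1.6321 * 1.92 = 3.1336
exp(-3.1336) = 0.0436
M(t) = 1 - 0.0436
M(t) = 0.9564

0.9564


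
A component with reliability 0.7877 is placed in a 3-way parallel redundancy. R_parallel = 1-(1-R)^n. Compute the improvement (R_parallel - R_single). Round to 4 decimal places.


R_single = 0.7877, n = 3
1 - R_single = 0.2123
(1 - R_single)^n = 0.2123^3 = 0.0096
R_parallel = 1 - 0.0096 = 0.9904
Improvement = 0.9904 - 0.7877
Improvement = 0.2027

0.2027


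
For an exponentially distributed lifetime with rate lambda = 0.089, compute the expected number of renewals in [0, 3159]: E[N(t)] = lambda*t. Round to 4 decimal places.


lambda = 0.089
t = 3159
E[N(t)] = lambda * t
E[N(t)] = 0.089 * 3159
E[N(t)] = 281.151

281.151


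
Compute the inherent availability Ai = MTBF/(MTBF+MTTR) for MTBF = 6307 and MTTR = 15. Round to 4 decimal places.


MTBF = 6307
MTTR = 15
MTBF + MTTR = 6322
Ai = 6307 / 6322
Ai = 0.9976

0.9976


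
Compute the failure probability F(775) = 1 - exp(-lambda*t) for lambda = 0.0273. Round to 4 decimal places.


lambda = 0.0273, t = 775
lambda * t = 21.1575
exp(-21.1575) = 0.0
F(t) = 1 - 0.0
F(t) = 1.0

1.0


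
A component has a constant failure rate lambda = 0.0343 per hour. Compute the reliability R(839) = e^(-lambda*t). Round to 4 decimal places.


lambda = 0.0343
t = 839
lambda * t = 28.7777
R(t) = e^(-28.7777)
R(t) = 0.0

0.0


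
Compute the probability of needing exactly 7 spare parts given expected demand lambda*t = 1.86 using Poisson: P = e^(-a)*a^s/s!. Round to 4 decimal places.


a = 1.86, s = 7
e^(-a) = e^(-1.86) = 0.1557
a^s = 1.86^7 = 77.0177
s! = 5040
P = 0.1557 * 77.0177 / 5040
P = 0.0024

0.0024


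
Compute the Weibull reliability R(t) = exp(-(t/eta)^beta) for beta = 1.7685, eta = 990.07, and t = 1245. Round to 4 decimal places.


beta = 1.7685, eta = 990.07, t = 1245
t/eta = 1245 / 990.07 = 1.2575
(t/eta)^beta = 1.2575^1.7685 = 1.4996
R(t) = exp(-1.4996)
R(t) = 0.2232

0.2232


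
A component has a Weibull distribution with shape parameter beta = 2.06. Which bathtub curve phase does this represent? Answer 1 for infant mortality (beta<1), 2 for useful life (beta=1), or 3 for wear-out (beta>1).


beta = 2.06
Compare beta to 1:
beta < 1 => infant mortality (phase 1)
beta = 1 => useful life (phase 2)
beta > 1 => wear-out (phase 3)
Since beta = 2.06, this is wear-out (increasing failure rate)
Phase = 3

3


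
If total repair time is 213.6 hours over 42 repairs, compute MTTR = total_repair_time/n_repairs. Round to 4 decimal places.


total_repair_time = 213.6
n_repairs = 42
MTTR = 213.6 / 42
MTTR = 5.0857

5.0857


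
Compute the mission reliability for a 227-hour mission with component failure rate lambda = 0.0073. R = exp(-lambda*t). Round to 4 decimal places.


lambda = 0.0073
mission_time = 227
lambda * t = 0.0073 * 227 = 1.6571
R = exp(-1.6571)
R = 0.1907

0.1907


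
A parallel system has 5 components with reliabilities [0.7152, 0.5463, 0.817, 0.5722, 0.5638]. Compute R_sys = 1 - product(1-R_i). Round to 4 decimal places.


Components: [0.7152, 0.5463, 0.817, 0.5722, 0.5638]
(1 - 0.7152) = 0.2848, running product = 0.2848
(1 - 0.5463) = 0.4537, running product = 0.1292
(1 - 0.817) = 0.183, running product = 0.0236
(1 - 0.5722) = 0.4278, running product = 0.0101
(1 - 0.5638) = 0.4362, running product = 0.0044
Product of (1-R_i) = 0.0044
R_sys = 1 - 0.0044 = 0.9956

0.9956


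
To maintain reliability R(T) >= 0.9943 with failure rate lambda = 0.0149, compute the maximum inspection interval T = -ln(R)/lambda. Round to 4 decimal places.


R_target = 0.9943
lambda = 0.0149
-ln(0.9943) = 0.0057
T = 0.0057 / 0.0149
T = 0.3836

0.3836


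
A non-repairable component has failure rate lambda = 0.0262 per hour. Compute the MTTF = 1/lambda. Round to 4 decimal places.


lambda = 0.0262
MTTF = 1 / 0.0262
MTTF = 38.1679

38.1679


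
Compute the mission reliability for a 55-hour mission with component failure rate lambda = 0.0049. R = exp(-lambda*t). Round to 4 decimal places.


lambda = 0.0049
mission_time = 55
lambda * t = 0.0049 * 55 = 0.2695
R = exp(-0.2695)
R = 0.7638

0.7638


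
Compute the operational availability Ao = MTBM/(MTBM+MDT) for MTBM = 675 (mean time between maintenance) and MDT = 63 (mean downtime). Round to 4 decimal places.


MTBM = 675
MDT = 63
MTBM + MDT = 738
Ao = 675 / 738
Ao = 0.9146

0.9146


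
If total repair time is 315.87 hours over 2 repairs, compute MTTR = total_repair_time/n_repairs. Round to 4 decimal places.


total_repair_time = 315.87
n_repairs = 2
MTTR = 315.87 / 2
MTTR = 157.935

157.935


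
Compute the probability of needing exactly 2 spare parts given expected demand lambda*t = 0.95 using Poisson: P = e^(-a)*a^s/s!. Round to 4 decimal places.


a = 0.95, s = 2
e^(-a) = e^(-0.95) = 0.3867
a^s = 0.95^2 = 0.9025
s! = 2
P = 0.3867 * 0.9025 / 2
P = 0.1745

0.1745


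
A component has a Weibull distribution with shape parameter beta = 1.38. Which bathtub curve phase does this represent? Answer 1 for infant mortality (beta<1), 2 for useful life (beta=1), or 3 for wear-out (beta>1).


beta = 1.38
Compare beta to 1:
beta < 1 => infant mortality (phase 1)
beta = 1 => useful life (phase 2)
beta > 1 => wear-out (phase 3)
Since beta = 1.38, this is wear-out (increasing failure rate)
Phase = 3

3


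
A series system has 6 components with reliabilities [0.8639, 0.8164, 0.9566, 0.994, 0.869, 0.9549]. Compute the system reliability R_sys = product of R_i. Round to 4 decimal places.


Components: [0.8639, 0.8164, 0.9566, 0.994, 0.869, 0.9549]
After component 1 (R=0.8639): product = 0.8639
After component 2 (R=0.8164): product = 0.7053
After component 3 (R=0.9566): product = 0.6747
After component 4 (R=0.994): product = 0.6706
After component 5 (R=0.869): product = 0.5828
After component 6 (R=0.9549): product = 0.5565
R_sys = 0.5565

0.5565


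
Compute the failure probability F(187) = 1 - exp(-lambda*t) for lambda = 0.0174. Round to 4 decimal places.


lambda = 0.0174, t = 187
lambda * t = 3.2538
exp(-3.2538) = 0.0386
F(t) = 1 - 0.0386
F(t) = 0.9614

0.9614


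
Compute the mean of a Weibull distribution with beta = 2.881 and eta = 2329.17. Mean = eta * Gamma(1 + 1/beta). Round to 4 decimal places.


beta = 2.881, eta = 2329.17
1/beta = 0.3471
1 + 1/beta = 1.3471
Gamma(1.3471) = 0.8914
Mean = 2329.17 * 0.8914
Mean = 2076.3381

2076.3381


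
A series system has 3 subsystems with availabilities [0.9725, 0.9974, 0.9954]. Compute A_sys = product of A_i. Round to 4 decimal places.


Subsystems: [0.9725, 0.9974, 0.9954]
After subsystem 1 (A=0.9725): product = 0.9725
After subsystem 2 (A=0.9974): product = 0.97
After subsystem 3 (A=0.9954): product = 0.9655
A_sys = 0.9655

0.9655


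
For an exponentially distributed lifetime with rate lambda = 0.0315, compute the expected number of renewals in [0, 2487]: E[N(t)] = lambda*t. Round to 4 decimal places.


lambda = 0.0315
t = 2487
E[N(t)] = lambda * t
E[N(t)] = 0.0315 * 2487
E[N(t)] = 78.3405

78.3405


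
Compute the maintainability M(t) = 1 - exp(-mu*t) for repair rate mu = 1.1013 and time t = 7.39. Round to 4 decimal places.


mu = 1.1013, t = 7.39
mu * t = 1.1013 * 7.39 = 8.1386
exp(-8.1386) = 0.0003
M(t) = 1 - 0.0003
M(t) = 0.9997

0.9997


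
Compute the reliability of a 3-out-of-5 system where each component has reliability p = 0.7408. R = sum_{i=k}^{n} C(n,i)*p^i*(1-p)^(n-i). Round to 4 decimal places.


k = 3, n = 5, p = 0.7408
i=3: C(5,3)=10 * 0.7408^3 * 0.2592^2 = 0.2731
i=4: C(5,4)=5 * 0.7408^4 * 0.2592^1 = 0.3903
i=5: C(5,5)=1 * 0.7408^5 * 0.2592^0 = 0.2231
R = sum of terms = 0.8865

0.8865


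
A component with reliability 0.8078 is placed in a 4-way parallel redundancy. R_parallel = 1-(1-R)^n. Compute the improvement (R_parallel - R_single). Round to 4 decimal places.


R_single = 0.8078, n = 4
1 - R_single = 0.1922
(1 - R_single)^n = 0.1922^4 = 0.0014
R_parallel = 1 - 0.0014 = 0.9986
Improvement = 0.9986 - 0.8078
Improvement = 0.1908

0.1908


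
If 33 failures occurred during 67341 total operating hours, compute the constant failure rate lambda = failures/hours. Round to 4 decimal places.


failures = 33
total_hours = 67341
lambda = 33 / 67341
lambda = 0.0005

0.0005


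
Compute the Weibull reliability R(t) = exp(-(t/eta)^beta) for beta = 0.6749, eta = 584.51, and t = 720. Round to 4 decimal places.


beta = 0.6749, eta = 584.51, t = 720
t/eta = 720 / 584.51 = 1.2318
(t/eta)^beta = 1.2318^0.6749 = 1.1511
R(t) = exp(-1.1511)
R(t) = 0.3163

0.3163


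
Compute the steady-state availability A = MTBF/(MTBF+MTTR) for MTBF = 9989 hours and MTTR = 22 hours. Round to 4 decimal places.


MTBF = 9989
MTTR = 22
MTBF + MTTR = 10011
A = 9989 / 10011
A = 0.9978

0.9978


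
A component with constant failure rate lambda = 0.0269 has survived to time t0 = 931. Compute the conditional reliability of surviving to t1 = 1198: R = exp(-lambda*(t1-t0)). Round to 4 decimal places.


lambda = 0.0269
t0 = 931, t1 = 1198
t1 - t0 = 267
lambda * (t1-t0) = 0.0269 * 267 = 7.1823
R = exp(-7.1823)
R = 0.0008

0.0008


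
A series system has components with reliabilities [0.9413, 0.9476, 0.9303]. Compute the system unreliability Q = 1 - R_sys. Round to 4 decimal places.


Components: [0.9413, 0.9476, 0.9303]
After component 1: product = 0.9413
After component 2: product = 0.892
After component 3: product = 0.8298
R_sys = 0.8298
Q = 1 - 0.8298 = 0.1702

0.1702


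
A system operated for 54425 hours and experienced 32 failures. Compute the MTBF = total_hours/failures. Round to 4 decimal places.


total_hours = 54425
failures = 32
MTBF = 54425 / 32
MTBF = 1700.7812

1700.7812


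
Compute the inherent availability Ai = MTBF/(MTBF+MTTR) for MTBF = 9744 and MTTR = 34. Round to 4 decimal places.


MTBF = 9744
MTTR = 34
MTBF + MTTR = 9778
Ai = 9744 / 9778
Ai = 0.9965

0.9965


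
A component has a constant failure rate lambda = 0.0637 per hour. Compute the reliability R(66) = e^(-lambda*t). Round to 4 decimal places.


lambda = 0.0637
t = 66
lambda * t = 4.2042
R(t) = e^(-4.2042)
R(t) = 0.0149

0.0149


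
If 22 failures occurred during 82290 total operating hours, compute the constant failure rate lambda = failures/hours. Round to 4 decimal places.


failures = 22
total_hours = 82290
lambda = 22 / 82290
lambda = 0.0003

0.0003


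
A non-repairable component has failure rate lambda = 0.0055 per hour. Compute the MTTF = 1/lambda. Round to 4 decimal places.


lambda = 0.0055
MTTF = 1 / 0.0055
MTTF = 181.8182

181.8182


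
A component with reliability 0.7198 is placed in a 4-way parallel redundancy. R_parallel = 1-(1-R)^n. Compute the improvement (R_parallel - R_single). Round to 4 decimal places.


R_single = 0.7198, n = 4
1 - R_single = 0.2802
(1 - R_single)^n = 0.2802^4 = 0.0062
R_parallel = 1 - 0.0062 = 0.9938
Improvement = 0.9938 - 0.7198
Improvement = 0.274

0.274


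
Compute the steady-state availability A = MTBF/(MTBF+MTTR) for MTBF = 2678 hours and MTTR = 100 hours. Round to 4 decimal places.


MTBF = 2678
MTTR = 100
MTBF + MTTR = 2778
A = 2678 / 2778
A = 0.964

0.964


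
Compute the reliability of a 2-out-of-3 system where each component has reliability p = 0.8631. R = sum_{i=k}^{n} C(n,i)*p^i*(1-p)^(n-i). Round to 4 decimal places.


k = 2, n = 3, p = 0.8631
i=2: C(3,2)=3 * 0.8631^2 * 0.1369^1 = 0.3059
i=3: C(3,3)=1 * 0.8631^3 * 0.1369^0 = 0.643
R = sum of terms = 0.9489

0.9489


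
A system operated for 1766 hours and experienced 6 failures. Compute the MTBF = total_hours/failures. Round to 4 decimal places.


total_hours = 1766
failures = 6
MTBF = 1766 / 6
MTBF = 294.3333

294.3333


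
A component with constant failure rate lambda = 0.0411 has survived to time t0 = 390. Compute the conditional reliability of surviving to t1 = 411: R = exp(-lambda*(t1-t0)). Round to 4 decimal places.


lambda = 0.0411
t0 = 390, t1 = 411
t1 - t0 = 21
lambda * (t1-t0) = 0.0411 * 21 = 0.8631
R = exp(-0.8631)
R = 0.4219

0.4219


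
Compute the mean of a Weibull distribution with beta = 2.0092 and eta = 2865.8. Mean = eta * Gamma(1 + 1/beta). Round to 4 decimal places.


beta = 2.0092, eta = 2865.8
1/beta = 0.4977
1 + 1/beta = 1.4977
Gamma(1.4977) = 0.8862
Mean = 2865.8 * 0.8862
Mean = 2539.5432

2539.5432


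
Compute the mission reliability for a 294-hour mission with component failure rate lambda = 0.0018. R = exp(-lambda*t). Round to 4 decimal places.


lambda = 0.0018
mission_time = 294
lambda * t = 0.0018 * 294 = 0.5292
R = exp(-0.5292)
R = 0.5891

0.5891


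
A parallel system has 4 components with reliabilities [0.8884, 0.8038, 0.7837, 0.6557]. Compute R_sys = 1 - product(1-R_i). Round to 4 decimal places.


Components: [0.8884, 0.8038, 0.7837, 0.6557]
(1 - 0.8884) = 0.1116, running product = 0.1116
(1 - 0.8038) = 0.1962, running product = 0.0219
(1 - 0.7837) = 0.2163, running product = 0.0047
(1 - 0.6557) = 0.3443, running product = 0.0016
Product of (1-R_i) = 0.0016
R_sys = 1 - 0.0016 = 0.9984

0.9984


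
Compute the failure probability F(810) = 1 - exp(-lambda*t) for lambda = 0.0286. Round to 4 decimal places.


lambda = 0.0286, t = 810
lambda * t = 23.166
exp(-23.166) = 0.0
F(t) = 1 - 0.0
F(t) = 1.0

1.0


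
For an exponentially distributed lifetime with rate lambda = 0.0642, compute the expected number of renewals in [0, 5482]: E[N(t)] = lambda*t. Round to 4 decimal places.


lambda = 0.0642
t = 5482
E[N(t)] = lambda * t
E[N(t)] = 0.0642 * 5482
E[N(t)] = 351.9444

351.9444


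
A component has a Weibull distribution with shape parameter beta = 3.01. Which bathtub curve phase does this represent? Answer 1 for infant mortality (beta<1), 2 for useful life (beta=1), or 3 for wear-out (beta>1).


beta = 3.01
Compare beta to 1:
beta < 1 => infant mortality (phase 1)
beta = 1 => useful life (phase 2)
beta > 1 => wear-out (phase 3)
Since beta = 3.01, this is wear-out (increasing failure rate)
Phase = 3

3


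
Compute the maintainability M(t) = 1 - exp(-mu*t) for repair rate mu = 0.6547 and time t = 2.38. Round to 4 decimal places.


mu = 0.6547, t = 2.38
mu * t = 0.6547 * 2.38 = 1.5582
exp(-1.5582) = 0.2105
M(t) = 1 - 0.2105
M(t) = 0.7895

0.7895


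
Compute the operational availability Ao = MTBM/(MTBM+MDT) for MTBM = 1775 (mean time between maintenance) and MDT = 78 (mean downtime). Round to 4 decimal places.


MTBM = 1775
MDT = 78
MTBM + MDT = 1853
Ao = 1775 / 1853
Ao = 0.9579

0.9579


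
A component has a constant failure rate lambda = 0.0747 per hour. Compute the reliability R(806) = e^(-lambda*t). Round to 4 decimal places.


lambda = 0.0747
t = 806
lambda * t = 60.2082
R(t) = e^(-60.2082)
R(t) = 0.0

0.0


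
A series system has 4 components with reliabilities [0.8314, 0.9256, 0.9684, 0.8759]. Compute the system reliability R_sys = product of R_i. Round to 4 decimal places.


Components: [0.8314, 0.9256, 0.9684, 0.8759]
After component 1 (R=0.8314): product = 0.8314
After component 2 (R=0.9256): product = 0.7695
After component 3 (R=0.9684): product = 0.7452
After component 4 (R=0.8759): product = 0.6527
R_sys = 0.6527

0.6527


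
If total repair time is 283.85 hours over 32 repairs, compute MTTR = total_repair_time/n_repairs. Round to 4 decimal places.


total_repair_time = 283.85
n_repairs = 32
MTTR = 283.85 / 32
MTTR = 8.8703

8.8703


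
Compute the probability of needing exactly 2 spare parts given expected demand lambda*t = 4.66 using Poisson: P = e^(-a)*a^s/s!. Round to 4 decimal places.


a = 4.66, s = 2
e^(-a) = e^(-4.66) = 0.0095
a^s = 4.66^2 = 21.7156
s! = 2
P = 0.0095 * 21.7156 / 2
P = 0.1028

0.1028


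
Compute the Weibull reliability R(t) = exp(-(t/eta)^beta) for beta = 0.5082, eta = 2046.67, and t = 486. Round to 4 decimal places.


beta = 0.5082, eta = 2046.67, t = 486
t/eta = 486 / 2046.67 = 0.2375
(t/eta)^beta = 0.2375^0.5082 = 0.4816
R(t) = exp(-0.4816)
R(t) = 0.6178

0.6178


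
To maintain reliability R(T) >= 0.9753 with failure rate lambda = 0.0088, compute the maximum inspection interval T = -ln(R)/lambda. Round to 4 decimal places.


R_target = 0.9753
lambda = 0.0088
-ln(0.9753) = 0.025
T = 0.025 / 0.0088
T = 2.8421

2.8421


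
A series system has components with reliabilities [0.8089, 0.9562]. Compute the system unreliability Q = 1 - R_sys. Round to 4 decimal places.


Components: [0.8089, 0.9562]
After component 1: product = 0.8089
After component 2: product = 0.7735
R_sys = 0.7735
Q = 1 - 0.7735 = 0.2265

0.2265


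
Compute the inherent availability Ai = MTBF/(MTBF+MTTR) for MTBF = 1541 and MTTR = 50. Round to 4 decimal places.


MTBF = 1541
MTTR = 50
MTBF + MTTR = 1591
Ai = 1541 / 1591
Ai = 0.9686

0.9686


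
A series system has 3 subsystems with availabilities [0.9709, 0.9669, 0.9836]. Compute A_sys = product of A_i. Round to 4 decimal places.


Subsystems: [0.9709, 0.9669, 0.9836]
After subsystem 1 (A=0.9709): product = 0.9709
After subsystem 2 (A=0.9669): product = 0.9388
After subsystem 3 (A=0.9836): product = 0.9234
A_sys = 0.9234

0.9234


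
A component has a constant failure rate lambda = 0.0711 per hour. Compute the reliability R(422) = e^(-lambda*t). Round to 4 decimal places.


lambda = 0.0711
t = 422
lambda * t = 30.0042
R(t) = e^(-30.0042)
R(t) = 0.0

0.0


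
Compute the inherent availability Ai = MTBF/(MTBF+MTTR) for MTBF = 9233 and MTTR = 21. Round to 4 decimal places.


MTBF = 9233
MTTR = 21
MTBF + MTTR = 9254
Ai = 9233 / 9254
Ai = 0.9977

0.9977


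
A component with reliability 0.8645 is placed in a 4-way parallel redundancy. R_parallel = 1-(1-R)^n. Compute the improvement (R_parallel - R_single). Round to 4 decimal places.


R_single = 0.8645, n = 4
1 - R_single = 0.1355
(1 - R_single)^n = 0.1355^4 = 0.0003
R_parallel = 1 - 0.0003 = 0.9997
Improvement = 0.9997 - 0.8645
Improvement = 0.1352

0.1352


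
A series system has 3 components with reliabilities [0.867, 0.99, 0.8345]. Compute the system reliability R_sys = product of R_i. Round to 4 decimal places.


Components: [0.867, 0.99, 0.8345]
After component 1 (R=0.867): product = 0.867
After component 2 (R=0.99): product = 0.8583
After component 3 (R=0.8345): product = 0.7163
R_sys = 0.7163

0.7163


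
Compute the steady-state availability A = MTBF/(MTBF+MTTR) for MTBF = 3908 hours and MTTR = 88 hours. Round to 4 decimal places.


MTBF = 3908
MTTR = 88
MTBF + MTTR = 3996
A = 3908 / 3996
A = 0.978

0.978


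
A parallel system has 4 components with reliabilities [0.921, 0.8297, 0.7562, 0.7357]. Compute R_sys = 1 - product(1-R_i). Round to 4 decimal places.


Components: [0.921, 0.8297, 0.7562, 0.7357]
(1 - 0.921) = 0.079, running product = 0.079
(1 - 0.8297) = 0.1703, running product = 0.0135
(1 - 0.7562) = 0.2438, running product = 0.0033
(1 - 0.7357) = 0.2643, running product = 0.0009
Product of (1-R_i) = 0.0009
R_sys = 1 - 0.0009 = 0.9991

0.9991


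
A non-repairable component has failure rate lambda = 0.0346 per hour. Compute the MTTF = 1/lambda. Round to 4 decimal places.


lambda = 0.0346
MTTF = 1 / 0.0346
MTTF = 28.9017

28.9017


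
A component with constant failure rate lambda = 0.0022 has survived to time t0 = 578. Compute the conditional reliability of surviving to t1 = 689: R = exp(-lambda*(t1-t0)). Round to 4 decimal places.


lambda = 0.0022
t0 = 578, t1 = 689
t1 - t0 = 111
lambda * (t1-t0) = 0.0022 * 111 = 0.2442
R = exp(-0.2442)
R = 0.7833

0.7833


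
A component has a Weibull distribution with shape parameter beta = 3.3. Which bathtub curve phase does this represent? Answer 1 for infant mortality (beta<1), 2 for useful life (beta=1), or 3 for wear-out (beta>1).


beta = 3.3
Compare beta to 1:
beta < 1 => infant mortality (phase 1)
beta = 1 => useful life (phase 2)
beta > 1 => wear-out (phase 3)
Since beta = 3.3, this is wear-out (increasing failure rate)
Phase = 3

3


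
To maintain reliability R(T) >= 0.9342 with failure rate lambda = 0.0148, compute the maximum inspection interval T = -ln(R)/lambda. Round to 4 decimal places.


R_target = 0.9342
lambda = 0.0148
-ln(0.9342) = 0.0681
T = 0.0681 / 0.0148
T = 4.599

4.599


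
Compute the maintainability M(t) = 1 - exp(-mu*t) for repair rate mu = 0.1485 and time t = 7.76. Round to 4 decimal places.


mu = 0.1485, t = 7.76
mu * t = 0.1485 * 7.76 = 1.1524
exp(-1.1524) = 0.3159
M(t) = 1 - 0.3159
M(t) = 0.6841

0.6841


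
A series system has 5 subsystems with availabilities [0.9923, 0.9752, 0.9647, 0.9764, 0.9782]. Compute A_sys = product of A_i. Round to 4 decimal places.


Subsystems: [0.9923, 0.9752, 0.9647, 0.9764, 0.9782]
After subsystem 1 (A=0.9923): product = 0.9923
After subsystem 2 (A=0.9752): product = 0.9677
After subsystem 3 (A=0.9647): product = 0.9335
After subsystem 4 (A=0.9764): product = 0.9115
After subsystem 5 (A=0.9782): product = 0.8916
A_sys = 0.8916

0.8916


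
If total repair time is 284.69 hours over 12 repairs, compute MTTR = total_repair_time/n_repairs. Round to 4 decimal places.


total_repair_time = 284.69
n_repairs = 12
MTTR = 284.69 / 12
MTTR = 23.7242

23.7242


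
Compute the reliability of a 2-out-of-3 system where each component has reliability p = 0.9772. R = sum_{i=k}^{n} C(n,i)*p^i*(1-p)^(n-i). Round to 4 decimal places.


k = 2, n = 3, p = 0.9772
i=2: C(3,2)=3 * 0.9772^2 * 0.0228^1 = 0.0653
i=3: C(3,3)=1 * 0.9772^3 * 0.0228^0 = 0.9331
R = sum of terms = 0.9985

0.9985


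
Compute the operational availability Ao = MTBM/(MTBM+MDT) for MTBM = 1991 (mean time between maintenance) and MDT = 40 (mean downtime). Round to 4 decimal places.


MTBM = 1991
MDT = 40
MTBM + MDT = 2031
Ao = 1991 / 2031
Ao = 0.9803

0.9803


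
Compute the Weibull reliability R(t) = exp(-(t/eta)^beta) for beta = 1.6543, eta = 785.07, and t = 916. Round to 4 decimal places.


beta = 1.6543, eta = 785.07, t = 916
t/eta = 916 / 785.07 = 1.1668
(t/eta)^beta = 1.1668^1.6543 = 1.2907
R(t) = exp(-1.2907)
R(t) = 0.2751

0.2751


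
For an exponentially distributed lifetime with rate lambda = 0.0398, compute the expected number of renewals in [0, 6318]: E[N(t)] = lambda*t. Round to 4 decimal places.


lambda = 0.0398
t = 6318
E[N(t)] = lambda * t
E[N(t)] = 0.0398 * 6318
E[N(t)] = 251.4564

251.4564


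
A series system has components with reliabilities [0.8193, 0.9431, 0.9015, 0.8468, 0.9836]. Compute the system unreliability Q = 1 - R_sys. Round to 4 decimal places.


Components: [0.8193, 0.9431, 0.9015, 0.8468, 0.9836]
After component 1: product = 0.8193
After component 2: product = 0.7727
After component 3: product = 0.6966
After component 4: product = 0.5899
After component 5: product = 0.5802
R_sys = 0.5802
Q = 1 - 0.5802 = 0.4198

0.4198
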